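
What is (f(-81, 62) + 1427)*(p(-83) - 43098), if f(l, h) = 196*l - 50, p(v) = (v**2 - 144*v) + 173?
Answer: 349193916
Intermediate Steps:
p(v) = 173 + v**2 - 144*v
f(l, h) = -50 + 196*l
(f(-81, 62) + 1427)*(p(-83) - 43098) = ((-50 + 196*(-81)) + 1427)*((173 + (-83)**2 - 144*(-83)) - 43098) = ((-50 - 15876) + 1427)*((173 + 6889 + 11952) - 43098) = (-15926 + 1427)*(19014 - 43098) = -14499*(-24084) = 349193916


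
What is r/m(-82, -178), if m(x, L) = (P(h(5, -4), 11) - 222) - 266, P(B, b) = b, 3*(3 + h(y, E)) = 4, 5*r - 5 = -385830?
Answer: 77165/477 ≈ 161.77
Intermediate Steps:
r = -77165 (r = 1 + (⅕)*(-385830) = 1 - 77166 = -77165)
h(y, E) = -5/3 (h(y, E) = -3 + (⅓)*4 = -3 + 4/3 = -5/3)
m(x, L) = -477 (m(x, L) = (11 - 222) - 266 = -211 - 266 = -477)
r/m(-82, -178) = -77165/(-477) = -77165*(-1/477) = 77165/477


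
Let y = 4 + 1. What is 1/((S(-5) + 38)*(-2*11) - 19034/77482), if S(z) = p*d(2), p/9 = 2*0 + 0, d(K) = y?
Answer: -38741/32396993 ≈ -0.0011958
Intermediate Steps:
y = 5
d(K) = 5
p = 0 (p = 9*(2*0 + 0) = 9*(0 + 0) = 9*0 = 0)
S(z) = 0 (S(z) = 0*5 = 0)
1/((S(-5) + 38)*(-2*11) - 19034/77482) = 1/((0 + 38)*(-2*11) - 19034/77482) = 1/(38*(-22) - 19034*1/77482) = 1/(-836 - 9517/38741) = 1/(-32396993/38741) = -38741/32396993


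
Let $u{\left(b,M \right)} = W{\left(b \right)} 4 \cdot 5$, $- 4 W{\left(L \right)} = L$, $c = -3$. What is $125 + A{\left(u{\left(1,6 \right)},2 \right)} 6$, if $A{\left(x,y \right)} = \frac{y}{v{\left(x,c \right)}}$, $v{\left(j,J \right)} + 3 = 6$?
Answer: $129$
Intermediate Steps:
$v{\left(j,J \right)} = 3$ ($v{\left(j,J \right)} = -3 + 6 = 3$)
$W{\left(L \right)} = - \frac{L}{4}$
$u{\left(b,M \right)} = - 5 b$ ($u{\left(b,M \right)} = - \frac{b}{4} \cdot 4 \cdot 5 = - b 5 = - 5 b$)
$A{\left(x,y \right)} = \frac{y}{3}$
$125 + A{\left(u{\left(1,6 \right)},2 \right)} 6 = 125 + \frac{1}{3} \cdot 2 \cdot 6 = 125 + \frac{2}{3} \cdot 6 = 125 + 4 = 129$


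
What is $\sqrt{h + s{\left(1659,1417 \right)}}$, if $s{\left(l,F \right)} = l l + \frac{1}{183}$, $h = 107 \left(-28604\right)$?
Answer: $\frac{50 i \sqrt{4130493}}{183} \approx 555.29 i$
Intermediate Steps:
$h = -3060628$
$s{\left(l,F \right)} = \frac{1}{183} + l^{2}$ ($s{\left(l,F \right)} = l^{2} + \frac{1}{183} = \frac{1}{183} + l^{2}$)
$\sqrt{h + s{\left(1659,1417 \right)}} = \sqrt{-3060628 + \left(\frac{1}{183} + 1659^{2}\right)} = \sqrt{-3060628 + \left(\frac{1}{183} + 2752281\right)} = \sqrt{-3060628 + \frac{503667424}{183}} = \sqrt{- \frac{56427500}{183}} = \frac{50 i \sqrt{4130493}}{183}$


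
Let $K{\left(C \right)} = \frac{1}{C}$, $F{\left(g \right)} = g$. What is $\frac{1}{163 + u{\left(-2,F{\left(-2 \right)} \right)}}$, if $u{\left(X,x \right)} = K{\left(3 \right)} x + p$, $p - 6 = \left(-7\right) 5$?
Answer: $\frac{3}{400} \approx 0.0075$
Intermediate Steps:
$p = -29$ ($p = 6 - 35 = -29$)
$u{\left(X,x \right)} = -29 + \frac{x}{3}$ ($u{\left(X,x \right)} = \frac{x}{3} - 29 = -29 + \frac{x}{3}$)
$\frac{1}{163 + u{\left(-2,F{\left(-2 \right)} \right)}} = \frac{1}{163 + \left(-29 + \frac{1}{3} \left(-2\right)\right)} = \frac{1}{163 - \frac{89}{3}} = \frac{1}{\frac{400}{3}} = \frac{3}{400}$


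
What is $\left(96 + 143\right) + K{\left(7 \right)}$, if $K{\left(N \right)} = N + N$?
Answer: $253$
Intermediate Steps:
$K{\left(N \right)} = 2 N$
$\left(96 + 143\right) + K{\left(7 \right)} = \left(96 + 143\right) + 2 \cdot 7 = 239 + 14 = 253$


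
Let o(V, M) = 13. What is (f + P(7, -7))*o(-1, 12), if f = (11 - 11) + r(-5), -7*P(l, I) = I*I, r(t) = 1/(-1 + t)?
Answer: -559/6 ≈ -93.167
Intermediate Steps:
P(l, I) = -I**2/7 (P(l, I) = -I*I/7 = -I**2/7)
f = -1/6 (f = (11 - 11) + 1/(-1 - 5) = 0 + 1/(-6) = 0 - 1/6 = -1/6 ≈ -0.16667)
(f + P(7, -7))*o(-1, 12) = (-1/6 - 1/7*(-7)**2)*13 = (-1/6 - 1/7*49)*13 = (-1/6 - 7)*13 = -43/6*13 = -559/6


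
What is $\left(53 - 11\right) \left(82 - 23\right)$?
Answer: $2478$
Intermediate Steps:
$\left(53 - 11\right) \left(82 - 23\right) = \left(53 - 11\right) 59 = 42 \cdot 59 = 2478$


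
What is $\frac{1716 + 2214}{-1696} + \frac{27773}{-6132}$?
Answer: $- \frac{8900221}{1299984} \approx -6.8464$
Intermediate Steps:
$\frac{1716 + 2214}{-1696} + \frac{27773}{-6132} = 3930 \left(- \frac{1}{1696}\right) + 27773 \left(- \frac{1}{6132}\right) = - \frac{1965}{848} - \frac{27773}{6132} = - \frac{8900221}{1299984}$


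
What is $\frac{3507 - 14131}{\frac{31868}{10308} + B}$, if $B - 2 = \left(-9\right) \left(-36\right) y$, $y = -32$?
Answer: $\frac{27378048}{26705215} \approx 1.0252$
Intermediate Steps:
$B = -10366$ ($B = 2 + \left(-9\right) \left(-36\right) \left(-32\right) = 2 + 324 \left(-32\right) = 2 - 10368 = -10366$)
$\frac{3507 - 14131}{\frac{31868}{10308} + B} = \frac{3507 - 14131}{\frac{31868}{10308} - 10366} = - \frac{10624}{31868 \cdot \frac{1}{10308} - 10366} = - \frac{10624}{\frac{7967}{2577} - 10366} = - \frac{10624}{- \frac{26705215}{2577}} = \left(-10624\right) \left(- \frac{2577}{26705215}\right) = \frac{27378048}{26705215}$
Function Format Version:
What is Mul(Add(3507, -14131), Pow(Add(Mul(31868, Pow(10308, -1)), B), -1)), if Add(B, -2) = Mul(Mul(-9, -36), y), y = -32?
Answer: Rational(27378048, 26705215) ≈ 1.0252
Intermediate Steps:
B = -10366 (B = Add(2, Mul(Mul(-9, -36), -32)) = Add(2, Mul(324, -32)) = Add(2, -10368) = -10366)
Mul(Add(3507, -14131), Pow(Add(Mul(31868, Pow(10308, -1)), B), -1)) = Mul(Add(3507, -14131), Pow(Add(Mul(31868, Pow(10308, -1)), -10366), -1)) = Mul(-10624, Pow(Add(Mul(31868, Rational(1, 10308)), -10366), -1)) = Mul(-10624, Pow(Add(Rational(7967, 2577), -10366), -1)) = Mul(-10624, Pow(Rational(-26705215, 2577), -1)) = Mul(-10624, Rational(-2577, 26705215)) = Rational(27378048, 26705215)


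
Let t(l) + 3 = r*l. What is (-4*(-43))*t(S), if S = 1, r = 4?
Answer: 172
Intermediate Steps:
t(l) = -3 + 4*l
(-4*(-43))*t(S) = (-4*(-43))*(-3 + 4*1) = 172*(-3 + 4) = 172*1 = 172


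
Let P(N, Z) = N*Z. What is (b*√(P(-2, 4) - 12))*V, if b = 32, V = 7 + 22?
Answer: 1856*I*√5 ≈ 4150.1*I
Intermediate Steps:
V = 29
(b*√(P(-2, 4) - 12))*V = (32*√(-2*4 - 12))*29 = (32*√(-8 - 12))*29 = (32*√(-20))*29 = (32*(2*I*√5))*29 = (64*I*√5)*29 = 1856*I*√5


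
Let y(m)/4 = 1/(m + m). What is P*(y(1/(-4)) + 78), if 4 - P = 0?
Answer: 280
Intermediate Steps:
P = 4 (P = 4 - 1*0 = 4 + 0 = 4)
y(m) = 2/m (y(m) = 4/(m + m) = 4/((2*m)) = 4*(1/(2*m)) = 2/m)
P*(y(1/(-4)) + 78) = 4*(2/(1/(-4)) + 78) = 4*(2/(-¼) + 78) = 4*(2*(-4) + 78) = 4*(-8 + 78) = 4*70 = 280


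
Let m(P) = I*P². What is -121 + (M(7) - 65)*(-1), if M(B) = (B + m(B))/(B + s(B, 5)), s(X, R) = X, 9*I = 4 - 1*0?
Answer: -1045/18 ≈ -58.056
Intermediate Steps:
I = 4/9 (I = (4 - 1*0)/9 = (4 + 0)/9 = (⅑)*4 = 4/9 ≈ 0.44444)
m(P) = 4*P²/9
M(B) = (B + 4*B²/9)/(2*B) (M(B) = (B + 4*B²/9)/(B + B) = (B + 4*B²/9)/((2*B)) = (B + 4*B²/9)*(1/(2*B)) = (B + 4*B²/9)/(2*B))
-121 + (M(7) - 65)*(-1) = -121 + ((½ + (2/9)*7) - 65)*(-1) = -121 + ((½ + 14/9) - 65)*(-1) = -121 + (37/18 - 65)*(-1) = -121 - 1133/18*(-1) = -121 + 1133/18 = -1045/18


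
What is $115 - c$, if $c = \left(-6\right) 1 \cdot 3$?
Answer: $133$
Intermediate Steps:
$c = -18$ ($c = \left(-6\right) 3 = -18$)
$115 - c = 115 - -18 = 115 + 18 = 133$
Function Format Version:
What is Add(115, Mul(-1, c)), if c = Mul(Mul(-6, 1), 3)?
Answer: 133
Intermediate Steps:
c = -18 (c = Mul(-6, 3) = -18)
Add(115, Mul(-1, c)) = Add(115, Mul(-1, -18)) = Add(115, 18) = 133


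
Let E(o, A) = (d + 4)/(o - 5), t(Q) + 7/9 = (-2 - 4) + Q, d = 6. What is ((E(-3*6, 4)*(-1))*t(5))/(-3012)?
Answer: 40/155871 ≈ 0.00025662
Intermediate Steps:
t(Q) = -61/9 + Q (t(Q) = -7/9 + ((-2 - 4) + Q) = -7/9 + (-6 + Q) = -61/9 + Q)
E(o, A) = 10/(-5 + o) (E(o, A) = (6 + 4)/(o - 5) = 10/(-5 + o))
((E(-3*6, 4)*(-1))*t(5))/(-3012) = (((10/(-5 - 3*6))*(-1))*(-61/9 + 5))/(-3012) = (((10/(-5 - 18))*(-1))*(-16/9))*(-1/3012) = (((10/(-23))*(-1))*(-16/9))*(-1/3012) = (((10*(-1/23))*(-1))*(-16/9))*(-1/3012) = (-10/23*(-1)*(-16/9))*(-1/3012) = ((10/23)*(-16/9))*(-1/3012) = -160/207*(-1/3012) = 40/155871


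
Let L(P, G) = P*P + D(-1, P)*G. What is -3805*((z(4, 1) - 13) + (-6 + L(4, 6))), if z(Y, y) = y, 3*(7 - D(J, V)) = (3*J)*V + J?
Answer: -251130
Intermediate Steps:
D(J, V) = 7 - J/3 - J*V (D(J, V) = 7 - ((3*J)*V + J)/3 = 7 - (3*J*V + J)/3 = 7 - (J + 3*J*V)/3 = 7 + (-J/3 - J*V) = 7 - J/3 - J*V)
L(P, G) = P**2 + G*(22/3 + P) (L(P, G) = P*P + (7 - 1/3*(-1) - 1*(-1)*P)*G = P**2 + (7 + 1/3 + P)*G = P**2 + (22/3 + P)*G = P**2 + G*(22/3 + P))
-3805*((z(4, 1) - 13) + (-6 + L(4, 6))) = -3805*((1 - 13) + (-6 + (4**2 + (22/3)*6 + 6*4))) = -3805*(-12 + (-6 + (16 + 44 + 24))) = -3805*(-12 + (-6 + 84)) = -3805*(-12 + 78) = -3805*66 = -251130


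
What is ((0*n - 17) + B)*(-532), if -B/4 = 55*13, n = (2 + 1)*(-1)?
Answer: 1530564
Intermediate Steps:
n = -3 (n = 3*(-1) = -3)
B = -2860 (B = -220*13 = -4*715 = -2860)
((0*n - 17) + B)*(-532) = ((0*(-3) - 17) - 2860)*(-532) = ((0 - 17) - 2860)*(-532) = (-17 - 2860)*(-532) = -2877*(-532) = 1530564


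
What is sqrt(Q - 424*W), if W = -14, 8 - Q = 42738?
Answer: I*sqrt(36794) ≈ 191.82*I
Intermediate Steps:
Q = -42730 (Q = 8 - 1*42738 = 8 - 42738 = -42730)
sqrt(Q - 424*W) = sqrt(-42730 - 424*(-14)) = sqrt(-42730 + 5936) = sqrt(-36794) = I*sqrt(36794)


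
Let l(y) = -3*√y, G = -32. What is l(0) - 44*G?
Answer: 1408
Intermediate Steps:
l(0) - 44*G = -3*√0 - 44*(-32) = -3*0 + 1408 = 0 + 1408 = 1408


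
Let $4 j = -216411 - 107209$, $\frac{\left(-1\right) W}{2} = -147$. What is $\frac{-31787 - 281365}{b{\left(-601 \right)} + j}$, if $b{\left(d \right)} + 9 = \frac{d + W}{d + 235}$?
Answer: $\frac{114613632}{29614217} \approx 3.8702$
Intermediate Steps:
$W = 294$ ($W = \left(-2\right) \left(-147\right) = 294$)
$b{\left(d \right)} = -9 + \frac{294 + d}{235 + d}$ ($b{\left(d \right)} = -9 + \frac{d + 294}{d + 235} = -9 + \frac{294 + d}{235 + d}$)
$j = -80905$ ($j = \frac{-216411 - 107209}{4} = \frac{1}{4} \left(-323620\right) = -80905$)
$\frac{-31787 - 281365}{b{\left(-601 \right)} + j} = \frac{-31787 - 281365}{\frac{-1821 - -4808}{235 - 601} - 80905} = - \frac{313152}{\frac{-1821 + 4808}{-366} - 80905} = - \frac{313152}{\left(- \frac{1}{366}\right) 2987 - 80905} = - \frac{313152}{- \frac{2987}{366} - 80905} = - \frac{313152}{- \frac{29614217}{366}} = \left(-313152\right) \left(- \frac{366}{29614217}\right) = \frac{114613632}{29614217}$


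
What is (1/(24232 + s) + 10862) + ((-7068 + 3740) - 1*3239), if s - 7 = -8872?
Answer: 66001266/15367 ≈ 4295.0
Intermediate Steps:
s = -8865 (s = 7 - 8872 = -8865)
(1/(24232 + s) + 10862) + ((-7068 + 3740) - 1*3239) = (1/(24232 - 8865) + 10862) + ((-7068 + 3740) - 1*3239) = (1/15367 + 10862) + (-3328 - 3239) = (1/15367 + 10862) - 6567 = 166916355/15367 - 6567 = 66001266/15367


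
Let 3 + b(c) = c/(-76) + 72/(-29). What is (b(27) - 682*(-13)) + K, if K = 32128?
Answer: 90337909/2204 ≈ 40988.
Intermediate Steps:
b(c) = -159/29 - c/76 (b(c) = -3 + (c/(-76) + 72/(-29)) = -3 + (c*(-1/76) + 72*(-1/29)) = -3 + (-c/76 - 72/29) = -3 + (-72/29 - c/76) = -159/29 - c/76)
(b(27) - 682*(-13)) + K = ((-159/29 - 1/76*27) - 682*(-13)) + 32128 = ((-159/29 - 27/76) + 8866) + 32128 = (-12867/2204 + 8866) + 32128 = 19527797/2204 + 32128 = 90337909/2204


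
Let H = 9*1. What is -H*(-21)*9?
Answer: 1701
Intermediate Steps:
H = 9
-H*(-21)*9 = -9*(-21)*9 = -(-189)*9 = -1*(-1701) = 1701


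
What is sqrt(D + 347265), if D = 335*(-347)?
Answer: 2*sqrt(57755) ≈ 480.65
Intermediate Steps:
D = -116245
sqrt(D + 347265) = sqrt(-116245 + 347265) = sqrt(231020) = 2*sqrt(57755)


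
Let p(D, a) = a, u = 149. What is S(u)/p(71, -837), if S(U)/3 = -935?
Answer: 935/279 ≈ 3.3513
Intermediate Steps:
S(U) = -2805 (S(U) = 3*(-935) = -2805)
S(u)/p(71, -837) = -2805/(-837) = -2805*(-1/837) = 935/279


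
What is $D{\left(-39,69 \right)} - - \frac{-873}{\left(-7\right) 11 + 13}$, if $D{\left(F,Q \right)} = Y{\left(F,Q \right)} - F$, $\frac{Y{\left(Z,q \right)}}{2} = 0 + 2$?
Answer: $\frac{3625}{64} \approx 56.641$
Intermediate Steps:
$Y{\left(Z,q \right)} = 4$ ($Y{\left(Z,q \right)} = 2 \left(0 + 2\right) = 2 \cdot 2 = 4$)
$D{\left(F,Q \right)} = 4 - F$
$D{\left(-39,69 \right)} - - \frac{-873}{\left(-7\right) 11 + 13} = \left(4 - -39\right) - - \frac{-873}{\left(-7\right) 11 + 13} = \left(4 + 39\right) - - \frac{-873}{-77 + 13} = 43 - - \frac{-873}{-64} = 43 - - \frac{\left(-873\right) \left(-1\right)}{64} = 43 - \left(-1\right) \frac{873}{64} = 43 - - \frac{873}{64} = 43 + \frac{873}{64} = \frac{3625}{64}$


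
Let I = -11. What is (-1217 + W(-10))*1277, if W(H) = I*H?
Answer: -1413639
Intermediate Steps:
W(H) = -11*H
(-1217 + W(-10))*1277 = (-1217 - 11*(-10))*1277 = (-1217 + 110)*1277 = -1107*1277 = -1413639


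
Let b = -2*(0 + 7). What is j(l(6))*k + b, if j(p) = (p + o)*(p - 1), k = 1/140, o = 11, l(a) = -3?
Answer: -498/35 ≈ -14.229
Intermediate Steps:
k = 1/140 ≈ 0.0071429
b = -14 (b = -2*7 = -14)
j(p) = (-1 + p)*(11 + p) (j(p) = (p + 11)*(p - 1) = (11 + p)*(-1 + p) = (-1 + p)*(11 + p))
j(l(6))*k + b = (-11 + (-3)² + 10*(-3))*(1/140) - 14 = (-11 + 9 - 30)*(1/140) - 14 = -32*1/140 - 14 = -8/35 - 14 = -498/35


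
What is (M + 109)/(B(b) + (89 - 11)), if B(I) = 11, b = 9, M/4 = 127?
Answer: 617/89 ≈ 6.9326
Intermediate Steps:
M = 508 (M = 4*127 = 508)
(M + 109)/(B(b) + (89 - 11)) = (508 + 109)/(11 + (89 - 11)) = 617/(11 + 78) = 617/89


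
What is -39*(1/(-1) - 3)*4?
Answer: 624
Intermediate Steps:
-39*(1/(-1) - 3)*4 = -39*(-1 - 3)*4 = -(-156)*4 = -39*(-16) = 624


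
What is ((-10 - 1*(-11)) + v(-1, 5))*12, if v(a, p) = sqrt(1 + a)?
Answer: 12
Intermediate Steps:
((-10 - 1*(-11)) + v(-1, 5))*12 = ((-10 - 1*(-11)) + sqrt(1 - 1))*12 = ((-10 + 11) + sqrt(0))*12 = (1 + 0)*12 = 1*12 = 12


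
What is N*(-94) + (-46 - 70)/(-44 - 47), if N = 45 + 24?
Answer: -590110/91 ≈ -6484.7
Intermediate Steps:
N = 69
N*(-94) + (-46 - 70)/(-44 - 47) = 69*(-94) + (-46 - 70)/(-44 - 47) = -6486 - 116/(-91) = -6486 - 116*(-1/91) = -6486 + 116/91 = -590110/91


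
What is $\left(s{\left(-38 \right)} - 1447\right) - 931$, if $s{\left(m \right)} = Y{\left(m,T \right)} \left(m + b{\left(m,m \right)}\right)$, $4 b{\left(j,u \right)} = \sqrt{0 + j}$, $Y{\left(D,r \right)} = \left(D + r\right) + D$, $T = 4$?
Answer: $358 - 18 i \sqrt{38} \approx 358.0 - 110.96 i$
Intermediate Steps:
$Y{\left(D,r \right)} = r + 2 D$
$b{\left(j,u \right)} = \frac{\sqrt{j}}{4}$ ($b{\left(j,u \right)} = \frac{\sqrt{0 + j}}{4} = \frac{\sqrt{j}}{4}$)
$s{\left(m \right)} = \left(4 + 2 m\right) \left(m + \frac{\sqrt{m}}{4}\right)$
$\left(s{\left(-38 \right)} - 1447\right) - 931 = \left(\frac{\left(2 - 38\right) \left(\sqrt{-38} + 4 \left(-38\right)\right)}{2} - 1447\right) - 931 = \left(\frac{1}{2} \left(-36\right) \left(i \sqrt{38} - 152\right) - 1447\right) - 931 = \left(\frac{1}{2} \left(-36\right) \left(-152 + i \sqrt{38}\right) - 1447\right) - 931 = \left(\left(2736 - 18 i \sqrt{38}\right) - 1447\right) - 931 = \left(1289 - 18 i \sqrt{38}\right) - 931 = 358 - 18 i \sqrt{38}$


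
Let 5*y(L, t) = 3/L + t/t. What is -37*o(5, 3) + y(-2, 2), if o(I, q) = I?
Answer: -1851/10 ≈ -185.10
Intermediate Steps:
y(L, t) = 1/5 + 3/(5*L) (y(L, t) = (3/L + t/t)/5 = (3/L + 1)/5 = (1 + 3/L)/5 = 1/5 + 3/(5*L))
-37*o(5, 3) + y(-2, 2) = -37*5 + (1/5)*(3 - 2)/(-2) = -185 + (1/5)*(-1/2)*1 = -185 - 1/10 = -1851/10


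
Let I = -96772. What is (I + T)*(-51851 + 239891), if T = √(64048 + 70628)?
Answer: -18197006880 + 1128240*√3741 ≈ -1.8128e+10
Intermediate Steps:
T = 6*√3741 (T = √134676 = 6*√3741 ≈ 366.98)
(I + T)*(-51851 + 239891) = (-96772 + 6*√3741)*(-51851 + 239891) = (-96772 + 6*√3741)*188040 = -18197006880 + 1128240*√3741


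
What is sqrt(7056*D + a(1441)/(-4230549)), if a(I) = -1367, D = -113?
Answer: I*sqrt(176175476882980445)/470061 ≈ 892.93*I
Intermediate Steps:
sqrt(7056*D + a(1441)/(-4230549)) = sqrt(7056*(-113) - 1367/(-4230549)) = sqrt(-797328 - 1367*(-1/4230549)) = sqrt(-797328 + 1367/4230549) = sqrt(-3373135171705/4230549) = I*sqrt(176175476882980445)/470061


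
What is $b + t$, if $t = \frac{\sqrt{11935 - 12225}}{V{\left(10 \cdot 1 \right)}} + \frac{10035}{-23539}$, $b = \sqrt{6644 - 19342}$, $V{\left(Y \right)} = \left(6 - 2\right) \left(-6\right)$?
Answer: $- \frac{10035}{23539} + i \sqrt{12698} - \frac{i \sqrt{290}}{24} \approx -0.42631 + 111.98 i$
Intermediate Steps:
$V{\left(Y \right)} = -24$ ($V{\left(Y \right)} = 4 \left(-6\right) = -24$)
$b = i \sqrt{12698}$ ($b = \sqrt{-12698} = i \sqrt{12698} \approx 112.69 i$)
$t = - \frac{10035}{23539} - \frac{i \sqrt{290}}{24}$ ($t = \frac{\sqrt{11935 - 12225}}{-24} + \frac{10035}{-23539} = \sqrt{-290} \left(- \frac{1}{24}\right) + 10035 \left(- \frac{1}{23539}\right) = i \sqrt{290} \left(- \frac{1}{24}\right) - \frac{10035}{23539} = - \frac{i \sqrt{290}}{24} - \frac{10035}{23539} = - \frac{10035}{23539} - \frac{i \sqrt{290}}{24} \approx -0.42631 - 0.70956 i$)
$b + t = i \sqrt{12698} - \left(\frac{10035}{23539} + \frac{i \sqrt{290}}{24}\right) = - \frac{10035}{23539} + i \sqrt{12698} - \frac{i \sqrt{290}}{24}$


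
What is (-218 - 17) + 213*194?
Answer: 41087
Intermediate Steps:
(-218 - 17) + 213*194 = -235 + 41322 = 41087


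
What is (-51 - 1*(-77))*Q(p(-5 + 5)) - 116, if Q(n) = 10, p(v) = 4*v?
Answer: 144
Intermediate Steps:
(-51 - 1*(-77))*Q(p(-5 + 5)) - 116 = (-51 - 1*(-77))*10 - 116 = (-51 + 77)*10 - 116 = 26*10 - 116 = 260 - 116 = 144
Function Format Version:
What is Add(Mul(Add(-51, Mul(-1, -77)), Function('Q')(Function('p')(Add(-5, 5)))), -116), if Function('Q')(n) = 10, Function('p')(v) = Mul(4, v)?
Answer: 144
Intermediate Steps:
Add(Mul(Add(-51, Mul(-1, -77)), Function('Q')(Function('p')(Add(-5, 5)))), -116) = Add(Mul(Add(-51, Mul(-1, -77)), 10), -116) = Add(Mul(Add(-51, 77), 10), -116) = Add(Mul(26, 10), -116) = Add(260, -116) = 144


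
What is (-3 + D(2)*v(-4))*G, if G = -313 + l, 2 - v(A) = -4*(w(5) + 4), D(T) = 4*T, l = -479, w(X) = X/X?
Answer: -137016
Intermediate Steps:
w(X) = 1
v(A) = 22 (v(A) = 2 - (-4)*(1 + 4) = 2 - (-4)*5 = 2 - 1*(-20) = 2 + 20 = 22)
G = -792 (G = -313 - 479 = -792)
(-3 + D(2)*v(-4))*G = (-3 + (4*2)*22)*(-792) = (-3 + 8*22)*(-792) = (-3 + 176)*(-792) = 173*(-792) = -137016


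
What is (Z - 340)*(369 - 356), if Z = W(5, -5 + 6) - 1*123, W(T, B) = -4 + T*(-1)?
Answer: -6136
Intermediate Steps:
W(T, B) = -4 - T
Z = -132 (Z = (-4 - 1*5) - 1*123 = (-4 - 5) - 123 = -9 - 123 = -132)
(Z - 340)*(369 - 356) = (-132 - 340)*(369 - 356) = -472*13 = -6136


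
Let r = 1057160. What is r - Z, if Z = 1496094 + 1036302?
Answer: -1475236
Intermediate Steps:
Z = 2532396
r - Z = 1057160 - 1*2532396 = 1057160 - 2532396 = -1475236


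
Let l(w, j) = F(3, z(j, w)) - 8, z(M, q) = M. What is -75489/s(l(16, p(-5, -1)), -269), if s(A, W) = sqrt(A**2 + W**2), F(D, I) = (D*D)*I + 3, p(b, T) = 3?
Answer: -75489*sqrt(72845)/72845 ≈ -279.69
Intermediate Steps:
F(D, I) = 3 + I*D**2 (F(D, I) = D**2*I + 3 = I*D**2 + 3 = 3 + I*D**2)
l(w, j) = -5 + 9*j (l(w, j) = (3 + j*3**2) - 8 = (3 + j*9) - 8 = (3 + 9*j) - 8 = -5 + 9*j)
-75489/s(l(16, p(-5, -1)), -269) = -75489/sqrt((-5 + 9*3)**2 + (-269)**2) = -75489/sqrt((-5 + 27)**2 + 72361) = -75489/sqrt(22**2 + 72361) = -75489/sqrt(484 + 72361) = -75489*sqrt(72845)/72845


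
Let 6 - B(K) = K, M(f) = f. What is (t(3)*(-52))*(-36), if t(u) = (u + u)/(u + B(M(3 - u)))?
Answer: 1248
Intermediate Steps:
B(K) = 6 - K
t(u) = 2*u/(3 + 2*u) (t(u) = (u + u)/(u + (6 - (3 - u))) = (2*u)/(u + (6 + (-3 + u))) = (2*u)/(u + (3 + u)) = (2*u)/(3 + 2*u) = 2*u/(3 + 2*u))
(t(3)*(-52))*(-36) = ((2*3/(3 + 2*3))*(-52))*(-36) = ((2*3/(3 + 6))*(-52))*(-36) = ((2*3/9)*(-52))*(-36) = ((2*3*(⅑))*(-52))*(-36) = ((⅔)*(-52))*(-36) = -104/3*(-36) = 1248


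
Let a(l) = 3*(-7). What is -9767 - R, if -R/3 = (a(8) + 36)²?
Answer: -9092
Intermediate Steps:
a(l) = -21
R = -675 (R = -3*(-21 + 36)² = -3*15² = -3*225 = -675)
-9767 - R = -9767 - 1*(-675) = -9767 + 675 = -9092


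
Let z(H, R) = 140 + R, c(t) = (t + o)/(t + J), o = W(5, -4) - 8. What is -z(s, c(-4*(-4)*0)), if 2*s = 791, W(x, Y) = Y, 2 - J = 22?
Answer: -703/5 ≈ -140.60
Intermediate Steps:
J = -20 (J = 2 - 1*22 = 2 - 22 = -20)
o = -12 (o = -4 - 8 = -12)
s = 791/2 (s = (1/2)*791 = 791/2 ≈ 395.50)
c(t) = (-12 + t)/(-20 + t) (c(t) = (t - 12)/(t - 20) = (-12 + t)/(-20 + t))
-z(s, c(-4*(-4)*0)) = -(140 + (-12 - 4*(-4)*0)/(-20 - 4*(-4)*0)) = -(140 + (-12 + 16*0)/(-20 + 16*0)) = -(140 + (-12 + 0)/(-20 + 0)) = -(140 - 12/(-20)) = -(140 - 1/20*(-12)) = -(140 + 3/5) = -1*703/5 = -703/5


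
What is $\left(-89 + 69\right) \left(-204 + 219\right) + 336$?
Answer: $36$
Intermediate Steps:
$\left(-89 + 69\right) \left(-204 + 219\right) + 336 = \left(-20\right) 15 + 336 = -300 + 336 = 36$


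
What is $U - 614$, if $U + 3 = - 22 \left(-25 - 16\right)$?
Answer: $285$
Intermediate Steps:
$U = 899$ ($U = -3 - 22 \left(-25 - 16\right) = -3 - -902 = -3 + 902 = 899$)
$U - 614 = 899 - 614 = 285$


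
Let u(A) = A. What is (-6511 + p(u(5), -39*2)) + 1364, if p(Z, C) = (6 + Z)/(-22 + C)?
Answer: -514711/100 ≈ -5147.1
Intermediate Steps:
p(Z, C) = (6 + Z)/(-22 + C)
(-6511 + p(u(5), -39*2)) + 1364 = (-6511 + (6 + 5)/(-22 - 39*2)) + 1364 = (-6511 + 11/(-22 - 78)) + 1364 = (-6511 + 11/(-100)) + 1364 = (-6511 - 1/100*11) + 1364 = (-6511 - 11/100) + 1364 = -651111/100 + 1364 = -514711/100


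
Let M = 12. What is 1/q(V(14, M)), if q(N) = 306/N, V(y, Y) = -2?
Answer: -1/153 ≈ -0.0065359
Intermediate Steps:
1/q(V(14, M)) = 1/(306/(-2)) = 1/(306*(-½)) = 1/(-153) = -1/153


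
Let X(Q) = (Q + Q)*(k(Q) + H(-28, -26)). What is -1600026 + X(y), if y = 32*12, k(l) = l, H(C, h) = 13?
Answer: -1295130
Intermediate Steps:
y = 384
X(Q) = 2*Q*(13 + Q) (X(Q) = (Q + Q)*(Q + 13) = (2*Q)*(13 + Q) = 2*Q*(13 + Q))
-1600026 + X(y) = -1600026 + 2*384*(13 + 384) = -1600026 + 2*384*397 = -1600026 + 304896 = -1295130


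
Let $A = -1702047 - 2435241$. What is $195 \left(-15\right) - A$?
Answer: $4134363$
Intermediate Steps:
$A = -4137288$
$195 \left(-15\right) - A = 195 \left(-15\right) - -4137288 = -2925 + 4137288 = 4134363$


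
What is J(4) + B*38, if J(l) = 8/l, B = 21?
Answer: 800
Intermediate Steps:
J(4) + B*38 = 8/4 + 21*38 = 8*(¼) + 798 = 2 + 798 = 800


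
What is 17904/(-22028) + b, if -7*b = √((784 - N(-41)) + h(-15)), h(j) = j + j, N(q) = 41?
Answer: -4476/5507 - √713/7 ≈ -4.6274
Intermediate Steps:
h(j) = 2*j
b = -√713/7 (b = -√((784 - 1*41) + 2*(-15))/7 = -√((784 - 41) - 30)/7 = -√(743 - 30)/7 = -√713/7 ≈ -3.8146)
17904/(-22028) + b = 17904/(-22028) - √713/7 = 17904*(-1/22028) - √713/7 = -4476/5507 - √713/7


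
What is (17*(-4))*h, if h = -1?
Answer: 68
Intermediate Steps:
(17*(-4))*h = (17*(-4))*(-1) = -68*(-1) = 68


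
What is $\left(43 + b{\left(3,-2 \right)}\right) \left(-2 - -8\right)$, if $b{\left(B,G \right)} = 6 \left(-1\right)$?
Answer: $222$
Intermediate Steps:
$b{\left(B,G \right)} = -6$
$\left(43 + b{\left(3,-2 \right)}\right) \left(-2 - -8\right) = \left(43 - 6\right) \left(-2 - -8\right) = 37 \left(-2 + 8\right) = 37 \cdot 6 = 222$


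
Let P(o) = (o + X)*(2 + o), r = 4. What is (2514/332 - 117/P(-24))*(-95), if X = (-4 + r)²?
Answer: -10201005/14608 ≈ -698.32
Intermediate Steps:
X = 0 (X = (-4 + 4)² = 0² = 0)
P(o) = o*(2 + o) (P(o) = (o + 0)*(2 + o) = o*(2 + o))
(2514/332 - 117/P(-24))*(-95) = (2514/332 - 117*(-1/(24*(2 - 24))))*(-95) = (2514*(1/332) - 117/((-24*(-22))))*(-95) = (1257/166 - 117/528)*(-95) = (1257/166 - 117*1/528)*(-95) = (1257/166 - 39/176)*(-95) = (107379/14608)*(-95) = -10201005/14608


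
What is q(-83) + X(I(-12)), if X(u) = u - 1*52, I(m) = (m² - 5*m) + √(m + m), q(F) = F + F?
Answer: -14 + 2*I*√6 ≈ -14.0 + 4.899*I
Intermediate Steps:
q(F) = 2*F
I(m) = m² - 5*m + √2*√m (I(m) = (m² - 5*m) + √(2*m) = (m² - 5*m) + √2*√m = m² - 5*m + √2*√m)
X(u) = -52 + u (X(u) = u - 52 = -52 + u)
q(-83) + X(I(-12)) = 2*(-83) + (-52 + ((-12)² - 5*(-12) + √2*√(-12))) = -166 + (-52 + (144 + 60 + √2*(2*I*√3))) = -166 + (-52 + (144 + 60 + 2*I*√6)) = -166 + (-52 + (204 + 2*I*√6)) = -166 + (152 + 2*I*√6) = -14 + 2*I*√6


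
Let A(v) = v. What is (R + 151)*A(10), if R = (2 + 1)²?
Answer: 1600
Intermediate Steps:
R = 9 (R = 3² = 9)
(R + 151)*A(10) = (9 + 151)*10 = 160*10 = 1600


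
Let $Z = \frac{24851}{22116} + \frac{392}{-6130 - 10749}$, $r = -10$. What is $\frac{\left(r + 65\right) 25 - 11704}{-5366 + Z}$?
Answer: $\frac{3855774012156}{2002695352267} \approx 1.9253$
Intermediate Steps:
$Z = \frac{410790557}{373295964}$ ($Z = 24851 \cdot \frac{1}{22116} + \frac{392}{-16879} = \frac{24851}{22116} + 392 \left(- \frac{1}{16879}\right) = \frac{24851}{22116} - \frac{392}{16879} = \frac{410790557}{373295964} \approx 1.1004$)
$\frac{\left(r + 65\right) 25 - 11704}{-5366 + Z} = \frac{\left(-10 + 65\right) 25 - 11704}{-5366 + \frac{410790557}{373295964}} = \frac{55 \cdot 25 - 11704}{- \frac{2002695352267}{373295964}} = \left(1375 - 11704\right) \left(- \frac{373295964}{2002695352267}\right) = \left(-10329\right) \left(- \frac{373295964}{2002695352267}\right) = \frac{3855774012156}{2002695352267}$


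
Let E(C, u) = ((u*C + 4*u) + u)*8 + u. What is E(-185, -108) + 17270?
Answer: 172682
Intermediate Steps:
E(C, u) = 41*u + 8*C*u (E(C, u) = ((C*u + 4*u) + u)*8 + u = ((4*u + C*u) + u)*8 + u = (5*u + C*u)*8 + u = (40*u + 8*C*u) + u = 41*u + 8*C*u)
E(-185, -108) + 17270 = -108*(41 + 8*(-185)) + 17270 = -108*(41 - 1480) + 17270 = -108*(-1439) + 17270 = 155412 + 17270 = 172682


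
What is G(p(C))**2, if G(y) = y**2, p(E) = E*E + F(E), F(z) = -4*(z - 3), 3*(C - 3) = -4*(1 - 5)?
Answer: 35152125121/6561 ≈ 5.3577e+6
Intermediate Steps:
C = 25/3 (C = 3 + (-4*(1 - 5))/3 = 3 + (-4*(-4))/3 = 3 + (1/3)*16 = 3 + 16/3 = 25/3 ≈ 8.3333)
F(z) = 12 - 4*z (F(z) = -4*(-3 + z) = 12 - 4*z)
p(E) = 12 + E**2 - 4*E (p(E) = E*E + (12 - 4*E) = E**2 + (12 - 4*E) = 12 + E**2 - 4*E)
G(p(C))**2 = ((12 + (25/3)**2 - 4*25/3)**2)**2 = ((12 + 625/9 - 100/3)**2)**2 = ((433/9)**2)**2 = (187489/81)**2 = 35152125121/6561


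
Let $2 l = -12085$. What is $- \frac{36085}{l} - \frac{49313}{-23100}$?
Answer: $\frac{41146811}{5075700} \approx 8.1066$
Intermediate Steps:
$l = - \frac{12085}{2}$ ($l = \frac{1}{2} \left(-12085\right) = - \frac{12085}{2} \approx -6042.5$)
$- \frac{36085}{l} - \frac{49313}{-23100} = - \frac{36085}{- \frac{12085}{2}} - \frac{49313}{-23100} = \left(-36085\right) \left(- \frac{2}{12085}\right) - - \frac{4483}{2100} = \frac{14434}{2417} + \frac{4483}{2100} = \frac{41146811}{5075700}$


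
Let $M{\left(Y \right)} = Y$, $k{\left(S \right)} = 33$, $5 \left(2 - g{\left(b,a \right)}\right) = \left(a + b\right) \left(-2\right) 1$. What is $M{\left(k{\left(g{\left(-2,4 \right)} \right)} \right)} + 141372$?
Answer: $141405$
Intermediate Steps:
$g{\left(b,a \right)} = 2 + \frac{2 a}{5} + \frac{2 b}{5}$ ($g{\left(b,a \right)} = 2 - \frac{\left(a + b\right) \left(-2\right) 1}{5} = 2 - \frac{\left(- 2 a - 2 b\right) 1}{5} = 2 - \frac{- 2 a - 2 b}{5} = 2 + \left(\frac{2 a}{5} + \frac{2 b}{5}\right) = 2 + \frac{2 a}{5} + \frac{2 b}{5}$)
$M{\left(k{\left(g{\left(-2,4 \right)} \right)} \right)} + 141372 = 33 + 141372 = 141405$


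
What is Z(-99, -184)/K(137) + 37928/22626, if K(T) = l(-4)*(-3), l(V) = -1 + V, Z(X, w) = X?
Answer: -278509/56565 ≈ -4.9237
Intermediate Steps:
K(T) = 15 (K(T) = (-1 - 4)*(-3) = -5*(-3) = 15)
Z(-99, -184)/K(137) + 37928/22626 = -99/15 + 37928/22626 = -99*1/15 + 37928*(1/22626) = -33/5 + 18964/11313 = -278509/56565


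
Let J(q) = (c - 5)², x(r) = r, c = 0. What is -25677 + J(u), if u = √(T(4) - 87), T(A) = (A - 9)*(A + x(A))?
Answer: -25652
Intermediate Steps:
T(A) = 2*A*(-9 + A) (T(A) = (A - 9)*(A + A) = (-9 + A)*(2*A) = 2*A*(-9 + A))
u = I*√127 (u = √(2*4*(-9 + 4) - 87) = √(2*4*(-5) - 87) = √(-40 - 87) = √(-127) = I*√127 ≈ 11.269*I)
J(q) = 25 (J(q) = (0 - 5)² = (-5)² = 25)
-25677 + J(u) = -25677 + 25 = -25652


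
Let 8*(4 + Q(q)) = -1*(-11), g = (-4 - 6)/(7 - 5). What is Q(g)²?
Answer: 441/64 ≈ 6.8906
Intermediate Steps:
g = -5 (g = -10/2 = -10*½ = -5)
Q(q) = -21/8 (Q(q) = -4 + (-1*(-11))/8 = -4 + (⅛)*11 = -4 + 11/8 = -21/8)
Q(g)² = (-21/8)² = 441/64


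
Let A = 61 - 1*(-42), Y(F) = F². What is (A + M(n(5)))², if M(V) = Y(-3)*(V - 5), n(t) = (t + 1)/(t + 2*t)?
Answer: 94864/25 ≈ 3794.6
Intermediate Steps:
n(t) = (1 + t)/(3*t) (n(t) = (1 + t)/((3*t)) = (1 + t)*(1/(3*t)) = (1 + t)/(3*t))
A = 103 (A = 61 + 42 = 103)
M(V) = -45 + 9*V (M(V) = (-3)²*(V - 5) = 9*(-5 + V) = -45 + 9*V)
(A + M(n(5)))² = (103 + (-45 + 9*((⅓)*(1 + 5)/5)))² = (103 + (-45 + 9*((⅓)*(⅕)*6)))² = (103 + (-45 + 9*(⅖)))² = (103 + (-45 + 18/5))² = (103 - 207/5)² = (308/5)² = 94864/25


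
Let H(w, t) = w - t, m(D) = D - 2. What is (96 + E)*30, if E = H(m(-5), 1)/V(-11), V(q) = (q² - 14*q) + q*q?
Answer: 95020/33 ≈ 2879.4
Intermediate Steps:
m(D) = -2 + D
V(q) = -14*q + 2*q² (V(q) = (q² - 14*q) + q² = -14*q + 2*q²)
E = -2/99 (E = ((-2 - 5) - 1*1)/((2*(-11)*(-7 - 11))) = (-7 - 1)/((2*(-11)*(-18))) = -8/396 = -8*1/396 = -2/99 ≈ -0.020202)
(96 + E)*30 = (96 - 2/99)*30 = (9502/99)*30 = 95020/33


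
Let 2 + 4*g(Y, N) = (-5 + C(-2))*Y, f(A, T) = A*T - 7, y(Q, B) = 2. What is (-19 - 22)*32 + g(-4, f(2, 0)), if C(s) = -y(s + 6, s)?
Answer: -2611/2 ≈ -1305.5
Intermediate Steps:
C(s) = -2 (C(s) = -1*2 = -2)
f(A, T) = -7 + A*T
g(Y, N) = -½ - 7*Y/4 (g(Y, N) = -½ + ((-5 - 2)*Y)/4 = -½ + (-7*Y)/4 = -½ - 7*Y/4)
(-19 - 22)*32 + g(-4, f(2, 0)) = (-19 - 22)*32 + (-½ - 7/4*(-4)) = -41*32 + (-½ + 7) = -1312 + 13/2 = -2611/2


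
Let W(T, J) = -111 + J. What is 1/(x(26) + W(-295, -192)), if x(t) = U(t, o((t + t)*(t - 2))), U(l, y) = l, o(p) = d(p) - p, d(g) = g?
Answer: -1/277 ≈ -0.0036101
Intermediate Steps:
o(p) = 0 (o(p) = p - p = 0)
x(t) = t
1/(x(26) + W(-295, -192)) = 1/(26 + (-111 - 192)) = 1/(26 - 303) = 1/(-277) = -1/277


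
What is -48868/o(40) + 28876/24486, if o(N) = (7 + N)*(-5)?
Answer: 601683854/2877105 ≈ 209.13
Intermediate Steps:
o(N) = -35 - 5*N
-48868/o(40) + 28876/24486 = -48868/(-35 - 5*40) + 28876/24486 = -48868/(-35 - 200) + 28876*(1/24486) = -48868/(-235) + 14438/12243 = -48868*(-1/235) + 14438/12243 = 48868/235 + 14438/12243 = 601683854/2877105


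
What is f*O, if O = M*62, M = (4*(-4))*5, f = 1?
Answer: -4960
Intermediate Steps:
M = -80 (M = -16*5 = -80)
O = -4960 (O = -80*62 = -4960)
f*O = 1*(-4960) = -4960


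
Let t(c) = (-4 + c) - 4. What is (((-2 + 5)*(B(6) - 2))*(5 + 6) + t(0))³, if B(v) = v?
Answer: 1906624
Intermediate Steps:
t(c) = -8 + c
(((-2 + 5)*(B(6) - 2))*(5 + 6) + t(0))³ = (((-2 + 5)*(6 - 2))*(5 + 6) + (-8 + 0))³ = ((3*4)*11 - 8)³ = (12*11 - 8)³ = (132 - 8)³ = 124³ = 1906624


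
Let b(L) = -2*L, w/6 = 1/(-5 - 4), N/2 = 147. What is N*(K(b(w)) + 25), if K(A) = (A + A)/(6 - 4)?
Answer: 7742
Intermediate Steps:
N = 294 (N = 2*147 = 294)
w = -⅔ (w = 6/(-5 - 4) = 6/(-9) = 6*(-⅑) = -⅔ ≈ -0.66667)
K(A) = A (K(A) = (2*A)/2 = (2*A)*(½) = A)
N*(K(b(w)) + 25) = 294*(-2*(-⅔) + 25) = 294*(4/3 + 25) = 294*(79/3) = 7742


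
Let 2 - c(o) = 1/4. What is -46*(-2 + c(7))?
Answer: 23/2 ≈ 11.500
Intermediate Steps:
c(o) = 7/4 (c(o) = 2 - 1/4 = 2 - 1*¼ = 2 - ¼ = 7/4)
-46*(-2 + c(7)) = -46*(-2 + 7/4) = -46*(-¼) = 23/2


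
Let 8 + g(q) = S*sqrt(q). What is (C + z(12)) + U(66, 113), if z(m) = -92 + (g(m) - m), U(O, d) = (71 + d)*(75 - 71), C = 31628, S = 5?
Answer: 32252 + 10*sqrt(3) ≈ 32269.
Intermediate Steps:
g(q) = -8 + 5*sqrt(q)
U(O, d) = 284 + 4*d (U(O, d) = (71 + d)*4 = 284 + 4*d)
z(m) = -100 - m + 5*sqrt(m) (z(m) = -92 + ((-8 + 5*sqrt(m)) - m) = -92 + (-8 - m + 5*sqrt(m)) = -100 - m + 5*sqrt(m))
(C + z(12)) + U(66, 113) = (31628 + (-100 - 1*12 + 5*sqrt(12))) + (284 + 4*113) = (31628 + (-100 - 12 + 5*(2*sqrt(3)))) + (284 + 452) = (31628 + (-100 - 12 + 10*sqrt(3))) + 736 = (31628 + (-112 + 10*sqrt(3))) + 736 = (31516 + 10*sqrt(3)) + 736 = 32252 + 10*sqrt(3)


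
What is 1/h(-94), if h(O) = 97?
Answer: 1/97 ≈ 0.010309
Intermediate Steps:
1/h(-94) = 1/97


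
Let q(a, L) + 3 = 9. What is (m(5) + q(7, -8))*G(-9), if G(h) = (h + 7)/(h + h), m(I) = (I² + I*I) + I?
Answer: 61/9 ≈ 6.7778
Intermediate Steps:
q(a, L) = 6 (q(a, L) = -3 + 9 = 6)
m(I) = I + 2*I² (m(I) = (I² + I²) + I = 2*I² + I = I + 2*I²)
G(h) = (7 + h)/(2*h) (G(h) = (7 + h)/((2*h)) = (7 + h)*(1/(2*h)) = (7 + h)/(2*h))
(m(5) + q(7, -8))*G(-9) = (5*(1 + 2*5) + 6)*((½)*(7 - 9)/(-9)) = (5*(1 + 10) + 6)*((½)*(-⅑)*(-2)) = (5*11 + 6)*(⅑) = (55 + 6)*(⅑) = 61*(⅑) = 61/9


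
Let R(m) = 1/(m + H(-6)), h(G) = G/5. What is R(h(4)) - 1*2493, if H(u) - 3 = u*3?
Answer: -177008/71 ≈ -2493.1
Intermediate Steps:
H(u) = 3 + 3*u (H(u) = 3 + u*3 = 3 + 3*u)
h(G) = G/5 (h(G) = G*(⅕) = G/5)
R(m) = 1/(-15 + m) (R(m) = 1/(m + (3 + 3*(-6))) = 1/(m + (3 - 18)) = 1/(m - 15) = 1/(-15 + m))
R(h(4)) - 1*2493 = 1/(-15 + (⅕)*4) - 1*2493 = 1/(-15 + ⅘) - 2493 = 1/(-71/5) - 2493 = -5/71 - 2493 = -177008/71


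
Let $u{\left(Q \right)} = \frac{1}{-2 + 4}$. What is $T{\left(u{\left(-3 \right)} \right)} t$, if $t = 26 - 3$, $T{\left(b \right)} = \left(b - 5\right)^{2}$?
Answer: $\frac{1863}{4} \approx 465.75$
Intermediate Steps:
$u{\left(Q \right)} = \frac{1}{2}$
$T{\left(b \right)} = \left(-5 + b\right)^{2}$
$t = 23$
$T{\left(u{\left(-3 \right)} \right)} t = \left(-5 + \frac{1}{2}\right)^{2} \cdot 23 = \left(- \frac{9}{2}\right)^{2} \cdot 23 = \frac{81}{4} \cdot 23 = \frac{1863}{4}$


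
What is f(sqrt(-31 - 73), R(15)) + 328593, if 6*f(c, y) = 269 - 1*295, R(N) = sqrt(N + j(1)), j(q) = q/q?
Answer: 985766/3 ≈ 3.2859e+5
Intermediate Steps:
j(q) = 1
R(N) = sqrt(1 + N) (R(N) = sqrt(N + 1) = sqrt(1 + N))
f(c, y) = -13/3 (f(c, y) = (269 - 1*295)/6 = (269 - 295)/6 = (1/6)*(-26) = -13/3)
f(sqrt(-31 - 73), R(15)) + 328593 = -13/3 + 328593 = 985766/3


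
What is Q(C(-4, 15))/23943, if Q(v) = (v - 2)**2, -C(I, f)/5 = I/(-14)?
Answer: 192/391069 ≈ 0.00049096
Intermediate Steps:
C(I, f) = 5*I/14 (C(I, f) = -5*I/(-14) = -5*I*(-1)/14 = -(-5)*I/14 = 5*I/14)
Q(v) = (-2 + v)**2
Q(C(-4, 15))/23943 = (-2 + (5/14)*(-4))**2/23943 = (-2 - 10/7)**2*(1/23943) = (-24/7)**2*(1/23943) = (576/49)*(1/23943) = 192/391069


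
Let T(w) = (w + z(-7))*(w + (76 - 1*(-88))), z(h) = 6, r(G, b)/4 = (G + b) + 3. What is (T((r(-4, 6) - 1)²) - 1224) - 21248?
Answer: 170203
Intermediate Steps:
r(G, b) = 12 + 4*G + 4*b (r(G, b) = 4*((G + b) + 3) = 4*(3 + G + b) = 12 + 4*G + 4*b)
T(w) = (6 + w)*(164 + w) (T(w) = (w + 6)*(w + (76 - 1*(-88))) = (6 + w)*(w + (76 + 88)) = (6 + w)*(w + 164) = (6 + w)*(164 + w))
(T((r(-4, 6) - 1)²) - 1224) - 21248 = ((984 + (((12 + 4*(-4) + 4*6) - 1)²)² + 170*((12 + 4*(-4) + 4*6) - 1)²) - 1224) - 21248 = ((984 + (((12 - 16 + 24) - 1)²)² + 170*((12 - 16 + 24) - 1)²) - 1224) - 21248 = ((984 + ((20 - 1)²)² + 170*(20 - 1)²) - 1224) - 21248 = ((984 + (19²)² + 170*19²) - 1224) - 21248 = ((984 + 361² + 170*361) - 1224) - 21248 = ((984 + 130321 + 61370) - 1224) - 21248 = (192675 - 1224) - 21248 = 191451 - 21248 = 170203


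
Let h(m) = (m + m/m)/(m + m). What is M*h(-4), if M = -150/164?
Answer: -225/656 ≈ -0.34299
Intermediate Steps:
h(m) = (1 + m)/(2*m) (h(m) = (m + 1)/((2*m)) = (1 + m)*(1/(2*m)) = (1 + m)/(2*m))
M = -75/82 (M = -150*1/164 = -75/82 ≈ -0.91463)
M*h(-4) = -75*(1 - 4)/(164*(-4)) = -75*(-1)*(-3)/(164*4) = -75/82*3/8 = -225/656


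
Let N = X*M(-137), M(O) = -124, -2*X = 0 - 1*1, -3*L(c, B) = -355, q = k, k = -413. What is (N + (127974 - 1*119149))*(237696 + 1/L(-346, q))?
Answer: 739440193329/355 ≈ 2.0829e+9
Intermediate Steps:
q = -413
L(c, B) = 355/3 (L(c, B) = -⅓*(-355) = 355/3)
X = ½ (X = -(0 - 1*1)/2 = -(0 - 1)/2 = -½*(-1) = ½ ≈ 0.50000)
N = -62 (N = (½)*(-124) = -62)
(N + (127974 - 1*119149))*(237696 + 1/L(-346, q)) = (-62 + (127974 - 1*119149))*(237696 + 1/(355/3)) = (-62 + (127974 - 119149))*(237696 + 3/355) = (-62 + 8825)*(84382083/355) = 8763*(84382083/355) = 739440193329/355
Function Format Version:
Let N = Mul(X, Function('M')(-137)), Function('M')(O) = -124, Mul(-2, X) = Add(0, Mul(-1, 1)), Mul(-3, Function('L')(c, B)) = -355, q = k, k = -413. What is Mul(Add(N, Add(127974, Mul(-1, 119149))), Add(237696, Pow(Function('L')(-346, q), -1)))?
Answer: Rational(739440193329, 355) ≈ 2.0829e+9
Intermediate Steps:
q = -413
Function('L')(c, B) = Rational(355, 3) (Function('L')(c, B) = Mul(Rational(-1, 3), -355) = Rational(355, 3))
X = Rational(1, 2) (X = Mul(Rational(-1, 2), Add(0, Mul(-1, 1))) = Mul(Rational(-1, 2), Add(0, -1)) = Mul(Rational(-1, 2), -1) = Rational(1, 2) ≈ 0.50000)
N = -62 (N = Mul(Rational(1, 2), -124) = -62)
Mul(Add(N, Add(127974, Mul(-1, 119149))), Add(237696, Pow(Function('L')(-346, q), -1))) = Mul(Add(-62, Add(127974, Mul(-1, 119149))), Add(237696, Pow(Rational(355, 3), -1))) = Mul(Add(-62, Add(127974, -119149)), Add(237696, Rational(3, 355))) = Mul(Add(-62, 8825), Rational(84382083, 355)) = Mul(8763, Rational(84382083, 355)) = Rational(739440193329, 355)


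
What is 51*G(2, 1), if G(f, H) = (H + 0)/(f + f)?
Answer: 51/4 ≈ 12.750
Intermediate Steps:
G(f, H) = H/(2*f) (G(f, H) = H/((2*f)) = H*(1/(2*f)) = H/(2*f))
51*G(2, 1) = 51*((½)*1/2) = 51*((½)*1*(½)) = 51*(¼) = 51/4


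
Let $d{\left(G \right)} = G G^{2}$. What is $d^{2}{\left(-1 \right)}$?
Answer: $1$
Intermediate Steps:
$d{\left(G \right)} = G^{3}$
$d^{2}{\left(-1 \right)} = \left(\left(-1\right)^{3}\right)^{2} = \left(-1\right)^{2} = 1$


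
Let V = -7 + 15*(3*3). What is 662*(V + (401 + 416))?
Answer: 625590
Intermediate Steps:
V = 128 (V = -7 + 15*9 = -7 + 135 = 128)
662*(V + (401 + 416)) = 662*(128 + (401 + 416)) = 662*(128 + 817) = 662*945 = 625590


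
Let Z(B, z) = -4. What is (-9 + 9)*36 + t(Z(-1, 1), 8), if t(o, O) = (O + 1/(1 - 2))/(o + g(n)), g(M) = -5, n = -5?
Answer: -7/9 ≈ -0.77778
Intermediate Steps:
t(o, O) = (-1 + O)/(-5 + o) (t(o, O) = (O + 1/(1 - 2))/(o - 5) = (O + 1/(-1))/(-5 + o) = (O - 1)/(-5 + o) = (-1 + O)/(-5 + o))
(-9 + 9)*36 + t(Z(-1, 1), 8) = (-9 + 9)*36 + (-1 + 8)/(-5 - 4) = 0*36 + 7/(-9) = 0 - ⅑*7 = 0 - 7/9 = -7/9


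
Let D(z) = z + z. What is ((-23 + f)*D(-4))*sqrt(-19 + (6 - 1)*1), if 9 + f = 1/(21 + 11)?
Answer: 1023*I*sqrt(14)/4 ≈ 956.93*I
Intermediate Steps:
f = -287/32 (f = -9 + 1/(21 + 11) = -9 + 1/32 = -287/32 ≈ -8.9688)
D(z) = 2*z
((-23 + f)*D(-4))*sqrt(-19 + (6 - 1)*1) = ((-23 - 287/32)*(2*(-4)))*sqrt(-19 + (6 - 1)*1) = (-1023/32*(-8))*sqrt(-19 + 5*1) = 1023*sqrt(-19 + 5)/4 = 1023*sqrt(-14)/4 = 1023*(I*sqrt(14))/4 = 1023*I*sqrt(14)/4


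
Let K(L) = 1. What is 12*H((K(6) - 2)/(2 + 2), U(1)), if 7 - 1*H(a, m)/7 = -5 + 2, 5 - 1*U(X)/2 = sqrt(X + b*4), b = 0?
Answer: 840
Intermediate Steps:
U(X) = 10 - 2*sqrt(X) (U(X) = 10 - 2*sqrt(X + 0*4) = 10 - 2*sqrt(X + 0) = 10 - 2*sqrt(X))
H(a, m) = 70 (H(a, m) = 49 - 7*(-5 + 2) = 49 - 7*(-3) = 49 + 21 = 70)
12*H((K(6) - 2)/(2 + 2), U(1)) = 12*70 = 840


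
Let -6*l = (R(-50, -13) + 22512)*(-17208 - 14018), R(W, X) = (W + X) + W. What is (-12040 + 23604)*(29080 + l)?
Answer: 4045119891428/3 ≈ 1.3484e+12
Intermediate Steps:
R(W, X) = X + 2*W
l = 349715587/3 (l = -((-13 + 2*(-50)) + 22512)*(-17208 - 14018)/6 = -((-13 - 100) + 22512)*(-31226)/6 = -(-113 + 22512)*(-31226)/6 = -22399*(-31226)/6 = -1/6*(-699431174) = 349715587/3 ≈ 1.1657e+8)
(-12040 + 23604)*(29080 + l) = (-12040 + 23604)*(29080 + 349715587/3) = 11564*(349802827/3) = 4045119891428/3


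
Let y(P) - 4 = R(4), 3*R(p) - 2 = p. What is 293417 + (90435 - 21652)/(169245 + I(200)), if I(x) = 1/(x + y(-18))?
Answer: 276482233965/942283 ≈ 2.9342e+5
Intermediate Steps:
R(p) = ⅔ + p/3
y(P) = 6 (y(P) = 4 + (⅔ + (⅓)*4) = 4 + (⅔ + 4/3) = 4 + 2 = 6)
I(x) = 1/(6 + x) (I(x) = 1/(x + 6) = 1/(6 + x))
293417 + (90435 - 21652)/(169245 + I(200)) = 293417 + (90435 - 21652)/(169245 + 1/(6 + 200)) = 293417 + 68783/(169245 + 1/206) = 293417 + 68783/(34864471/206) = 293417 + 68783*(206/34864471) = 293417 + 382954/942283 = 276482233965/942283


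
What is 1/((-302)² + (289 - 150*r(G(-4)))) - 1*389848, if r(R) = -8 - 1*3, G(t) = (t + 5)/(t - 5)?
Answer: -36311612263/93143 ≈ -3.8985e+5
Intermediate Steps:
G(t) = (5 + t)/(-5 + t)
r(R) = -11 (r(R) = -8 - 3 = -11)
1/((-302)² + (289 - 150*r(G(-4)))) - 1*389848 = 1/((-302)² + (289 - 150*(-11))) - 1*389848 = 1/(91204 + (289 + 1650)) - 389848 = 1/(91204 + 1939) - 389848 = 1/93143 - 389848 = -36311612263/93143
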